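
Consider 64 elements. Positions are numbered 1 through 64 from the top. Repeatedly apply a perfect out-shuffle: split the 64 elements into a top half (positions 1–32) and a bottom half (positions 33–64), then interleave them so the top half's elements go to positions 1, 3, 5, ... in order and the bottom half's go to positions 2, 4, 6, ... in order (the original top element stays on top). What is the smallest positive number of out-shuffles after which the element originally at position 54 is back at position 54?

6

Follow position 54 under repeated out-shuffles:
54 → 44 → 24 → 47 → 30 → 59 → 54
It first returns after 6 out-shuffles.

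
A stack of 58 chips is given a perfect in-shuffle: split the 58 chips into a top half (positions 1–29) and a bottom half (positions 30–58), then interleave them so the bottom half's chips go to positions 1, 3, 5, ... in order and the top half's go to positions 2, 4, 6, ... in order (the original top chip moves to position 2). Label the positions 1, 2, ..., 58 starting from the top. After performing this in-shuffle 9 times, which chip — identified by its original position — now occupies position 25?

8

Work backwards from position 25, undoing one in-shuffle at a time:
25 ← 42 ← 21 ← 40 ← 20 ← 10 ← 5 ← 32 ← 16 ← 8
So the chip now at position 25 started at position 8.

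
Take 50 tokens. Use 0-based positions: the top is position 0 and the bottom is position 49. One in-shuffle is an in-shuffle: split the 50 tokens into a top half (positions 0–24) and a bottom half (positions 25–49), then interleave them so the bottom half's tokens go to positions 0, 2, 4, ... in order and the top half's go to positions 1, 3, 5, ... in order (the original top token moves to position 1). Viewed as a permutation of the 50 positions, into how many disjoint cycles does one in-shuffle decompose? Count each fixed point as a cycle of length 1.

Trace each unvisited position around until it returns:
(0 1 3 7 15 31 12 25) (2 5 11 23 47 44 38 26) (4 9 19 39 28 6 13 27) (8 17 35 20 41 32 14 29) (10 21 43 36 22 45 40 30) (16 33) (18 37 24 49 48 46 42 34)
7 cycles in total.

7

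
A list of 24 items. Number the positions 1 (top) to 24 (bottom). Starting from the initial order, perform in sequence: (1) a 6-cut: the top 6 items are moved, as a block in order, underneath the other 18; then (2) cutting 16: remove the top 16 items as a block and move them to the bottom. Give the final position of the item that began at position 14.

Track the item from position 14 forward through each operation:
  after op 1 (cut 6): 14 → 8
  after op 2 (cut 16): 8 → 16

16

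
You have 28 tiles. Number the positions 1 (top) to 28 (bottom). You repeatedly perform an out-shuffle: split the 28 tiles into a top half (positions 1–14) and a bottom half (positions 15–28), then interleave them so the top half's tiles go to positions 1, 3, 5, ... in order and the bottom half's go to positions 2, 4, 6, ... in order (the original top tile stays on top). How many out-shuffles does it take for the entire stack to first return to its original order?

The out-shuffle permutes the 28 positions with cycle lengths [1, 1, 2, 6, 18].
Every tile is home exactly when every cycle has completed a whole number of laps, i.e. after lcm(1, 2, 6, 18) = 18 out-shuffles.

18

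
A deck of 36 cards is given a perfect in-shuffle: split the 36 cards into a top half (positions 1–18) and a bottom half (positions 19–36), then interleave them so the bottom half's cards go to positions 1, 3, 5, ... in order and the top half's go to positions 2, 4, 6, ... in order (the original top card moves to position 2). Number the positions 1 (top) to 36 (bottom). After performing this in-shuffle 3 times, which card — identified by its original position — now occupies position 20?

21

Work backwards from position 20, undoing one in-shuffle at a time:
20 ← 10 ← 5 ← 21
So the card now at position 20 started at position 21.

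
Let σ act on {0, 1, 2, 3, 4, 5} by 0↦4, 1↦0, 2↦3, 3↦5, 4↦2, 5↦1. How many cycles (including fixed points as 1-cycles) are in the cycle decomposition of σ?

Cycle decomposition: (0 4 2 3 5 1).
1 cycle.

1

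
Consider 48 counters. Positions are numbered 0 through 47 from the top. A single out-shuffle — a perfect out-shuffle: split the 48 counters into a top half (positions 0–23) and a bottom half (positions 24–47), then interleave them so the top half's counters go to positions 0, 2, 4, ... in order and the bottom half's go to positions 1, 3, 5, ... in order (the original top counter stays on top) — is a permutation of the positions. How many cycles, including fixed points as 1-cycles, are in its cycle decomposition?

4

Trace each unvisited position around until it returns:
(0) (1 2 4 8 16 32 ... len 23) (5 10 20 40 33 19 ... len 23) (47)
4 cycles in total.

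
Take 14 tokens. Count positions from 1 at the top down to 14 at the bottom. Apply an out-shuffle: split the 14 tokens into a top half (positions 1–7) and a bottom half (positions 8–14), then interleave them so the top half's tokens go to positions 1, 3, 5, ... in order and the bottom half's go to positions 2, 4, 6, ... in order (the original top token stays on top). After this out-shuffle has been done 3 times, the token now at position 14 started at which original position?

14

Work backwards from position 14, undoing one out-shuffle at a time:
14 ← 14 ← 14 ← 14
So the token now at position 14 started at position 14.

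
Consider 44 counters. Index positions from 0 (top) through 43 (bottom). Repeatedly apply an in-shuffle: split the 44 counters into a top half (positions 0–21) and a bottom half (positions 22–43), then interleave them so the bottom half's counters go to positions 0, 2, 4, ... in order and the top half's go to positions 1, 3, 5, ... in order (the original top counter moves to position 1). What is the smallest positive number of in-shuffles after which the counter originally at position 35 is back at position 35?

4

Follow position 35 under repeated in-shuffles:
35 → 26 → 8 → 17 → 35
It first returns after 4 in-shuffles.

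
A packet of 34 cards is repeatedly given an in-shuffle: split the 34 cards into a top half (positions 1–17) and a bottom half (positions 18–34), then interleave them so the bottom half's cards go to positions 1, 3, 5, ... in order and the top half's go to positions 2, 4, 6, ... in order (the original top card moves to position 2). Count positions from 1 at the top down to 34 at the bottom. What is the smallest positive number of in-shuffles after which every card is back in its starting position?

12

The in-shuffle permutes the 34 positions with cycle lengths [3, 3, 4, 12, 12].
Every card is home exactly when every cycle has completed a whole number of laps, i.e. after lcm(3, 4, 12) = 12 in-shuffles.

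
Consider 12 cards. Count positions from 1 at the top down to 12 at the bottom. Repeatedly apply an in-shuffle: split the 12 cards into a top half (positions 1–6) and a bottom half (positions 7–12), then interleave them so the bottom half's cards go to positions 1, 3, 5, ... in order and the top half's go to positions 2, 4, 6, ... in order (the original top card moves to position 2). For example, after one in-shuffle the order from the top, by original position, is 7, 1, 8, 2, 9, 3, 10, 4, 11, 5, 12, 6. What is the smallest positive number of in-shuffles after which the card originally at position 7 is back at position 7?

Follow position 7 under repeated in-shuffles:
7 → 1 → 2 → 4 → 8 → 3 → 6 → 12 → 11 → 9 → 5 → 10 → 7
It first returns after 12 in-shuffles.

12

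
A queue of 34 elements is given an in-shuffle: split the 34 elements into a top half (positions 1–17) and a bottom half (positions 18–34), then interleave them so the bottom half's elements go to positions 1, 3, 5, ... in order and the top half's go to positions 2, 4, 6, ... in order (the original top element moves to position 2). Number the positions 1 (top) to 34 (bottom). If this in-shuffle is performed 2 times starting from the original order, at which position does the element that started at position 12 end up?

Track the element's position through each in-shuffle:
12 → 24 → 13

13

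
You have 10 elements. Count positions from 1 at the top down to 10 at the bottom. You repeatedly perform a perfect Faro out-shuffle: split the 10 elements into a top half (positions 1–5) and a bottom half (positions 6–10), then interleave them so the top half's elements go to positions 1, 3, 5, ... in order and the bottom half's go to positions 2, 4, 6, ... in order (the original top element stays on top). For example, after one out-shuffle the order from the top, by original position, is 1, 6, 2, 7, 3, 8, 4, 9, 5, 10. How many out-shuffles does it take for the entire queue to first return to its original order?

The out-shuffle permutes the 10 positions with cycle lengths [1, 1, 2, 6].
Every element is home exactly when every cycle has completed a whole number of laps, i.e. after lcm(1, 2, 6) = 6 out-shuffles.

6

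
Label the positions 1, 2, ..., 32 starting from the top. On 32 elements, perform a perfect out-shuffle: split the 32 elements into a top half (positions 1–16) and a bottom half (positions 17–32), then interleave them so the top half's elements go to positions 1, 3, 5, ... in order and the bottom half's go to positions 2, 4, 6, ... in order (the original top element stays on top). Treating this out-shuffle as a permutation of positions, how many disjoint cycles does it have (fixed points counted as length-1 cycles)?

8

Trace each unvisited position around until it returns:
(1) (2 3 5 9 17) (4 7 13 25 18) (6 11 21 10 19) (8 15 29 26 20) (12 23 14 27 22) (16 31 30 28 24) (32)
8 cycles in total.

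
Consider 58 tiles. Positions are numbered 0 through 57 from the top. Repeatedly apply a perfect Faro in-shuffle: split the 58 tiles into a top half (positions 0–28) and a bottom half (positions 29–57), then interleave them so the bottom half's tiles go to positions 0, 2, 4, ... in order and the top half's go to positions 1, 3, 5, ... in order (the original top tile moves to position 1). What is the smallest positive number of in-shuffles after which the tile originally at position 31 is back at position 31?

Follow position 31 under repeated in-shuffles:
31 → 4 → 9 → 19 → 39 → 20 → 41 → 24 → ... → 31 (length 58)
It first returns after 58 in-shuffles.

58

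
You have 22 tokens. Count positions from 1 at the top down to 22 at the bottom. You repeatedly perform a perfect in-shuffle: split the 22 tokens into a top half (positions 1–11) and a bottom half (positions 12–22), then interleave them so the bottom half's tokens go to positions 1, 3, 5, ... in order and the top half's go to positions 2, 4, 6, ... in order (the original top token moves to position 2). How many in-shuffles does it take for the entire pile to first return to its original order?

11

The in-shuffle permutes the 22 positions with cycle lengths [11, 11].
Every token is home exactly when every cycle has completed a whole number of laps, i.e. after lcm(11) = 11 in-shuffles.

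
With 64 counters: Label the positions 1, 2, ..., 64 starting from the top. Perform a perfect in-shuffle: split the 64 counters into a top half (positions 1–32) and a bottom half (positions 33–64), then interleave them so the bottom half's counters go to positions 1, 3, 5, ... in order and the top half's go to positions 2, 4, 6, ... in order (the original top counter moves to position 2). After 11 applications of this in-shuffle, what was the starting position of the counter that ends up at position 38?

Work backwards from position 38, undoing one in-shuffle at a time:
38 ← 19 ← 42 ← 21 ← 43 ← 54 ← 27 ← 46 ← 23 ← 44 ← 22 ← 11
So the counter now at position 38 started at position 11.

11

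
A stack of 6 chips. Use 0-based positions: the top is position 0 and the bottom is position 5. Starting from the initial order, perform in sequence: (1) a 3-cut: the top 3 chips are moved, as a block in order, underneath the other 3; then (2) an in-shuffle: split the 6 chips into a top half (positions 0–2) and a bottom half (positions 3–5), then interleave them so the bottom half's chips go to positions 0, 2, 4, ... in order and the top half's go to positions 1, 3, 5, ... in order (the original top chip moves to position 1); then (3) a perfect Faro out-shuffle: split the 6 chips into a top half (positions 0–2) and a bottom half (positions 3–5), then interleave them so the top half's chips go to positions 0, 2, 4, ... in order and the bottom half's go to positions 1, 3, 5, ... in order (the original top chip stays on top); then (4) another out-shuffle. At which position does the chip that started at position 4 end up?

Track the chip from position 4 forward through each operation:
  after op 1 (cut 3): 4 → 1
  after op 2 (in-shuffle): 1 → 3
  after op 3 (out-shuffle): 3 → 1
  after op 4 (out-shuffle): 1 → 2

2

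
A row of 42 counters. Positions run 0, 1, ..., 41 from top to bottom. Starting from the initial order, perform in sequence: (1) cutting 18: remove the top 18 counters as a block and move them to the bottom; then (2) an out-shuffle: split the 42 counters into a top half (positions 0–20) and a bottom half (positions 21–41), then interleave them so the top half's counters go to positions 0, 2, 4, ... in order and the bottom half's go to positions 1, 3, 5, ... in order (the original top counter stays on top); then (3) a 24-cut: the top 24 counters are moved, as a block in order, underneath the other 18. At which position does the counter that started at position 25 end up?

Track the counter from position 25 forward through each operation:
  after op 1 (cut 18): 25 → 7
  after op 2 (out-shuffle): 7 → 14
  after op 3 (cut 24): 14 → 32

32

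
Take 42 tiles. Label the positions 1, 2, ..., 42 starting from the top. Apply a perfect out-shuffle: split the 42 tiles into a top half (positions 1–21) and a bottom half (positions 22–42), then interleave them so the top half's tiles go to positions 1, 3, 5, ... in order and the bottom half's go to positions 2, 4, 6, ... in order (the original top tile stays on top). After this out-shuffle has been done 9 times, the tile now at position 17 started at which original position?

Work backwards from position 17, undoing one out-shuffle at a time:
17 ← 9 ← 5 ← 3 ← 2 ← 22 ← 32 ← 37 ← 19 ← 10
So the tile now at position 17 started at position 10.

10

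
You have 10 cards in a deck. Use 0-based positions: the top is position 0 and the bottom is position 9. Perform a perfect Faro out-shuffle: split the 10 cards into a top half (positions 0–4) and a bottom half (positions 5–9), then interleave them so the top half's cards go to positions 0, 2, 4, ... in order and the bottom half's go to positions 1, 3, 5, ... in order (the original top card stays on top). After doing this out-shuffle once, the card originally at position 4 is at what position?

8

Track the card's position through each out-shuffle:
4 → 8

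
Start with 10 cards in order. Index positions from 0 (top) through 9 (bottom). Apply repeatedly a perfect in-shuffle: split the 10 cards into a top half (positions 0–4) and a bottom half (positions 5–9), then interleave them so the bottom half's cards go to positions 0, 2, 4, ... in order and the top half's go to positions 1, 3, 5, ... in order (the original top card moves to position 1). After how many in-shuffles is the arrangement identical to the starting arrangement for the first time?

The in-shuffle permutes the 10 positions with cycle lengths [10].
Every card is home exactly when every cycle has completed a whole number of laps, i.e. after lcm(10) = 10 in-shuffles.

10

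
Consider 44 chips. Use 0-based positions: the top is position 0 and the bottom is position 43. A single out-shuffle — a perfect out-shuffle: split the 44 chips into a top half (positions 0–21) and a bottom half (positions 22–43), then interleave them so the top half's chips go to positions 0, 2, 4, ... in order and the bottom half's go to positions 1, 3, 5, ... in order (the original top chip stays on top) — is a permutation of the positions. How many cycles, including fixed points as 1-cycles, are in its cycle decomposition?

5

Trace each unvisited position around until it returns:
(0) (1 2 4 8 16 32 ... len 14) (3 6 12 24 5 10 ... len 14) (7 14 28 13 26 9 ... len 14) (43)
5 cycles in total.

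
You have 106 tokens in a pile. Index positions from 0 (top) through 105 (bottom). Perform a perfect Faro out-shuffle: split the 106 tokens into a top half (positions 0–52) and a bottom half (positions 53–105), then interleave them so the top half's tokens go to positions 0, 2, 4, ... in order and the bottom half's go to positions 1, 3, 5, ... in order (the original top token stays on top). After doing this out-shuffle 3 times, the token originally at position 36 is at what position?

Track the token's position through each out-shuffle:
36 → 72 → 39 → 78

78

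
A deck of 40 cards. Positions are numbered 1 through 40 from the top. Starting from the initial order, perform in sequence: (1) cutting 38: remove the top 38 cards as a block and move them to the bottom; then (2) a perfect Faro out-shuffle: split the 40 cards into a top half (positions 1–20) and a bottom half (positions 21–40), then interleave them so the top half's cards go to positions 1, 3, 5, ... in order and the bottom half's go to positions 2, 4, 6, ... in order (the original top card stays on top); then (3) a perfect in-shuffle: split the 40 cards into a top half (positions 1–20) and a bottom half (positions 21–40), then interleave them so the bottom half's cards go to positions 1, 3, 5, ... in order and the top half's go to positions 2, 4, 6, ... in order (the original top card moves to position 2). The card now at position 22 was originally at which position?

Undo the operations in reverse order, starting from position 22:
  undo op 3 (in-shuffle, from top half): 22 ← 11
  undo op 2 (out-shuffle, from top half): 11 ← 6
  undo op 1 (cut 38): 6 ← 4
So the card at position 22 came from original position 4.

4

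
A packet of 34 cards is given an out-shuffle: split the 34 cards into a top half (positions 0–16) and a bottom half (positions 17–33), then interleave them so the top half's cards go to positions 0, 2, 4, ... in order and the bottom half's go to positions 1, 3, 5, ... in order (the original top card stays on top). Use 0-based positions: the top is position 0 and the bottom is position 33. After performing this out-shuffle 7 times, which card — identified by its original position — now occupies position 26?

10

Work backwards from position 26, undoing one out-shuffle at a time:
26 ← 13 ← 23 ← 28 ← 14 ← 7 ← 20 ← 10
So the card now at position 26 started at position 10.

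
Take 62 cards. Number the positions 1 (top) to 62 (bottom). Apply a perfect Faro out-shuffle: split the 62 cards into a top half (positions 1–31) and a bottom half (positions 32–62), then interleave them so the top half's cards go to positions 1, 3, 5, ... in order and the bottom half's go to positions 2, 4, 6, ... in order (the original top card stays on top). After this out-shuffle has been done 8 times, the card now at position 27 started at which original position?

54

Work backwards from position 27, undoing one out-shuffle at a time:
27 ← 14 ← 38 ← 50 ← 56 ← 59 ← 30 ← 46 ← 54
So the card now at position 27 started at position 54.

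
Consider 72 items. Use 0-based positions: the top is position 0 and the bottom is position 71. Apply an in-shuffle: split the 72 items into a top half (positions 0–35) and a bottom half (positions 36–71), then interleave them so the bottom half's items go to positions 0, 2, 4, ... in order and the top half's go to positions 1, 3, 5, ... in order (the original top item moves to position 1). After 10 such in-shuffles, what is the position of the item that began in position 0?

1

Track the item's position through each in-shuffle:
0 → 1 → 3 → 7 → 15 → 31 → 63 → 54 → 36 → 0 → 1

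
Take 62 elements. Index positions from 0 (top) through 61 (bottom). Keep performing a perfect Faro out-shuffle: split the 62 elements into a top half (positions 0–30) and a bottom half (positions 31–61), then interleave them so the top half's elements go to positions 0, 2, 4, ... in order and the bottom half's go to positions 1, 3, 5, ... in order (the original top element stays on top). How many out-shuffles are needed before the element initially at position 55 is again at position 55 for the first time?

60

Follow position 55 under repeated out-shuffles:
55 → 49 → 37 → 13 → 26 → 52 → 43 → 25 → ... → 55 (length 60)
It first returns after 60 out-shuffles.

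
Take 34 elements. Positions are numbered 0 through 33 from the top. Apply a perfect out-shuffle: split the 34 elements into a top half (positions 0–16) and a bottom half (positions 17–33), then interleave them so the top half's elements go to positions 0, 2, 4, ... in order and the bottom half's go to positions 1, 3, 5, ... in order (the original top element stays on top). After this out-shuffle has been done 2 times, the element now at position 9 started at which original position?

Work backwards from position 9, undoing one out-shuffle at a time:
9 ← 21 ← 27
So the element now at position 9 started at position 27.

27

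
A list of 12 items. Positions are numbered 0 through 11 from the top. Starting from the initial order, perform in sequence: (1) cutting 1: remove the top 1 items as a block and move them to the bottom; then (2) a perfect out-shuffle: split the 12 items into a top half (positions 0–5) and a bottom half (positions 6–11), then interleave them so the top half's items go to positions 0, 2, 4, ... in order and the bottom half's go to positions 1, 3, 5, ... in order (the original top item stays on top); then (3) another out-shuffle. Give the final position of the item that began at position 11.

Track the item from position 11 forward through each operation:
  after op 1 (cut 1): 11 → 10
  after op 2 (out-shuffle): 10 → 9
  after op 3 (out-shuffle): 9 → 7

7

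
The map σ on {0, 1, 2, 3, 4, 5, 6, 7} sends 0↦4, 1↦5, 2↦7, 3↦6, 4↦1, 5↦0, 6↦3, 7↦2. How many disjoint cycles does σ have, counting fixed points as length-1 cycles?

3

Cycle decomposition: (0 4 1 5) (2 7) (3 6).
3 cycles.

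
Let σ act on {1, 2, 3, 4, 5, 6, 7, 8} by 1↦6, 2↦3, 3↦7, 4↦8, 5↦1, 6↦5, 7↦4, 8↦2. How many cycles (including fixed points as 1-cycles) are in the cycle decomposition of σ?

Cycle decomposition: (1 6 5) (2 3 7 4 8).
2 cycles.

2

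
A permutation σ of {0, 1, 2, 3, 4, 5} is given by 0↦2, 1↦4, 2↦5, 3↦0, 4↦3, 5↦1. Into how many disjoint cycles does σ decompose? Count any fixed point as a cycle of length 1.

Cycle decomposition: (0 2 5 1 4 3).
1 cycle.

1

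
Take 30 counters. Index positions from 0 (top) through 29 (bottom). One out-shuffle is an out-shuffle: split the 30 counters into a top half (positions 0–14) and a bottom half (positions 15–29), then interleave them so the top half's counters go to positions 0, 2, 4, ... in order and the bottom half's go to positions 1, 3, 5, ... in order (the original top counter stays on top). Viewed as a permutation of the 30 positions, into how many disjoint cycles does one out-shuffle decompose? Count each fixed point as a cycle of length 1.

3

Trace each unvisited position around until it returns:
(0) (1 2 4 8 16 3 ... len 28) (29)
3 cycles in total.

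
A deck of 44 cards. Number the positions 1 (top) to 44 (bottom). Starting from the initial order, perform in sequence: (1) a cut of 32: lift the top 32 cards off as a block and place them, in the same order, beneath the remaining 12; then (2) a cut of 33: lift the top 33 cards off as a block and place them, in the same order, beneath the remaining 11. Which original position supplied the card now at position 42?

Undo the operations in reverse order, starting from position 42:
  undo op 2 (cut 33): 42 ← 31
  undo op 1 (cut 32): 31 ← 19
So the card at position 42 came from original position 19.

19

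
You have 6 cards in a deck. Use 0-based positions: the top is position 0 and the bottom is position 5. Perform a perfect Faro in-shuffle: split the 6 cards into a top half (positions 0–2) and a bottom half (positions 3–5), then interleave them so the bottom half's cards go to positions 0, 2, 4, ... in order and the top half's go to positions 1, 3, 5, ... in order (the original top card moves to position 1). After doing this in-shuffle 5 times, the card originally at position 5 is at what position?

2

Track the card's position through each in-shuffle:
5 → 4 → 2 → 5 → 4 → 2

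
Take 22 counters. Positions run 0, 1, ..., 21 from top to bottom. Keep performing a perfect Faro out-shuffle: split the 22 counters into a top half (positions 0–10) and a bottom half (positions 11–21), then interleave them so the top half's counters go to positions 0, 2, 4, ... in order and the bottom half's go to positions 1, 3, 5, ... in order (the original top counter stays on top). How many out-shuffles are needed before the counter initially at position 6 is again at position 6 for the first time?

3

Follow position 6 under repeated out-shuffles:
6 → 12 → 3 → 6
It first returns after 3 out-shuffles.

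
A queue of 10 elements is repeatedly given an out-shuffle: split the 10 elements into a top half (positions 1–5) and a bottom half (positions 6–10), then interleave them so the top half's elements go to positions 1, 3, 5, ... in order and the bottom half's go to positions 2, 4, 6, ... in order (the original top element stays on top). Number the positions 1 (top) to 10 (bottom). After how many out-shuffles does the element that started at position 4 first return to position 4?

2

Follow position 4 under repeated out-shuffles:
4 → 7 → 4
It first returns after 2 out-shuffles.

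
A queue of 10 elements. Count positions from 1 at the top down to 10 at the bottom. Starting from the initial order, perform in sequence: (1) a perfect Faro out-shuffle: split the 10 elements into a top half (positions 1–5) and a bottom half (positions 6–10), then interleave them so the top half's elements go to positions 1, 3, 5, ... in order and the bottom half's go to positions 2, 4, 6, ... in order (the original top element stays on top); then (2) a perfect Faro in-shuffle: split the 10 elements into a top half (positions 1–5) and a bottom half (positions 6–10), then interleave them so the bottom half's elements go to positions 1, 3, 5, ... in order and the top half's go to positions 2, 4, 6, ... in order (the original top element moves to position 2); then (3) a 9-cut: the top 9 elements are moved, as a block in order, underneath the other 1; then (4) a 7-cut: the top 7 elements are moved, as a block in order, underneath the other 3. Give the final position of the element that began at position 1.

6

Track the element from position 1 forward through each operation:
  after op 1 (out-shuffle): 1 → 1
  after op 2 (in-shuffle): 1 → 2
  after op 3 (cut 9): 2 → 3
  after op 4 (cut 7): 3 → 6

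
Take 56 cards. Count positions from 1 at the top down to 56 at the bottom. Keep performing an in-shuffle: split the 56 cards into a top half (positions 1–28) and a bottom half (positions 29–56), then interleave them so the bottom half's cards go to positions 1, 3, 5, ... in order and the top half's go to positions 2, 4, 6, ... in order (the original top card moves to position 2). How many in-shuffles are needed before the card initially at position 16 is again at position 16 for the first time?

Follow position 16 under repeated in-shuffles:
16 → 32 → 7 → 14 → 28 → 56 → 55 → 53 → 49 → 41 → 25 → 50 → 43 → 29 → 1 → 2 → 4 → 8 → 16
It first returns after 18 in-shuffles.

18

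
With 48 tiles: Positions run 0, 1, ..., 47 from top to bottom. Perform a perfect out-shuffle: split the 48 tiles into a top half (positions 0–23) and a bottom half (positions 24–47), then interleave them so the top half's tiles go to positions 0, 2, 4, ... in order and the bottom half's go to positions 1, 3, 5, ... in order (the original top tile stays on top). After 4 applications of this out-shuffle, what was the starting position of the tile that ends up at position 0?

0

Work backwards from position 0, undoing one out-shuffle at a time:
0 ← 0 ← 0 ← 0 ← 0
So the tile now at position 0 started at position 0.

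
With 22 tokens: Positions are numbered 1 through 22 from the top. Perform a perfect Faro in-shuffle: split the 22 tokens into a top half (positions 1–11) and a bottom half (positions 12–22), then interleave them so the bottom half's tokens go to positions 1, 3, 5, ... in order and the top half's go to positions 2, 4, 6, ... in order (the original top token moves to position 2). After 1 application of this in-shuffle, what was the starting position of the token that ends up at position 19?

Work backwards from position 19, undoing one in-shuffle at a time:
19 ← 21
So the token now at position 19 started at position 21.

21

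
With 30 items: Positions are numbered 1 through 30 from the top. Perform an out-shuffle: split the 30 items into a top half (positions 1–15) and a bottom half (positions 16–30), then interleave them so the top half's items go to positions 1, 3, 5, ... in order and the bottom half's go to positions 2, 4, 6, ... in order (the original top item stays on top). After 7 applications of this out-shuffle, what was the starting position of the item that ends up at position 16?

Work backwards from position 16, undoing one out-shuffle at a time:
16 ← 23 ← 12 ← 21 ← 11 ← 6 ← 18 ← 24
So the item now at position 16 started at position 24.

24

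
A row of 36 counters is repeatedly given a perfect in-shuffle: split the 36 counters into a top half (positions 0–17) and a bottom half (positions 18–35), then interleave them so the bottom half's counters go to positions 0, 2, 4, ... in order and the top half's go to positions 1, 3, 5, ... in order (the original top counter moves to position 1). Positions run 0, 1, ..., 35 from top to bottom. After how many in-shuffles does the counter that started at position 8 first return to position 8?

Follow position 8 under repeated in-shuffles:
8 → 17 → 35 → 34 → 32 → 28 → 20 → 4 → ... → 8 (length 36)
It first returns after 36 in-shuffles.

36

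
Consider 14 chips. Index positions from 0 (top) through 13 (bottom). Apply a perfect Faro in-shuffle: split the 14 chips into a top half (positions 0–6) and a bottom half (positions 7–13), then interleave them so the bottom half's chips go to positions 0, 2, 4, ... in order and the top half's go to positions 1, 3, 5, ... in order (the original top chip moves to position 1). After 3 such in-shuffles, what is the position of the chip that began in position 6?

10

Track the chip's position through each in-shuffle:
6 → 13 → 12 → 10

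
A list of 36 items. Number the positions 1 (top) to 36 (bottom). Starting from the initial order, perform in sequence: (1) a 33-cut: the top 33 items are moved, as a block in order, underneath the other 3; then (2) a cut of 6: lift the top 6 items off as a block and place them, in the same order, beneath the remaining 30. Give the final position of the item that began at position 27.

Track the item from position 27 forward through each operation:
  after op 1 (cut 33): 27 → 30
  after op 2 (cut 6): 30 → 24

24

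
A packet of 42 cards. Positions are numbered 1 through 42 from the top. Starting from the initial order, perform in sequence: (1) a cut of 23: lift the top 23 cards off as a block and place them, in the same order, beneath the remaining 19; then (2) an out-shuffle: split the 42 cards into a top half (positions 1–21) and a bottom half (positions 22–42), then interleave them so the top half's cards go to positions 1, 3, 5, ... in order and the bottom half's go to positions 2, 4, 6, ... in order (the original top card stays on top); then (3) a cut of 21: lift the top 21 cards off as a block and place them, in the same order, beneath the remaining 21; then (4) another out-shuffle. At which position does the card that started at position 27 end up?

Track the card from position 27 forward through each operation:
  after op 1 (cut 23): 27 → 4
  after op 2 (out-shuffle): 4 → 7
  after op 3 (cut 21): 7 → 28
  after op 4 (out-shuffle): 28 → 14

14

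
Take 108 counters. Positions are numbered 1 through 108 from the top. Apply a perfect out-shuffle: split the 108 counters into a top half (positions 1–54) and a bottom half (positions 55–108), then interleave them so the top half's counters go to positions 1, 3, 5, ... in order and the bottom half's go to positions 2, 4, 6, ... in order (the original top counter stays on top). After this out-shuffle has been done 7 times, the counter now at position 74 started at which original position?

86

Work backwards from position 74, undoing one out-shuffle at a time:
74 ← 91 ← 46 ← 77 ← 39 ← 20 ← 64 ← 86
So the counter now at position 74 started at position 86.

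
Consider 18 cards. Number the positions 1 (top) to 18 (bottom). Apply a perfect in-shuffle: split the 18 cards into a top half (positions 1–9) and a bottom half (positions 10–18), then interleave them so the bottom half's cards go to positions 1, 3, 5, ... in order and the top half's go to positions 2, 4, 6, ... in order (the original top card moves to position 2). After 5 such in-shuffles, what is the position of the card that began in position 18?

6

Track the card's position through each in-shuffle:
18 → 17 → 15 → 11 → 3 → 6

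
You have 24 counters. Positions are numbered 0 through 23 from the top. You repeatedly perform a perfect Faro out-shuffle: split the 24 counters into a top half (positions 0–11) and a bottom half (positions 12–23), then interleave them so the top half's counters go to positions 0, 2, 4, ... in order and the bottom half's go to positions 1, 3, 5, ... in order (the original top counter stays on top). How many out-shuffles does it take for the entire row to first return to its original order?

11

The out-shuffle permutes the 24 positions with cycle lengths [1, 1, 11, 11].
Every counter is home exactly when every cycle has completed a whole number of laps, i.e. after lcm(1, 11) = 11 out-shuffles.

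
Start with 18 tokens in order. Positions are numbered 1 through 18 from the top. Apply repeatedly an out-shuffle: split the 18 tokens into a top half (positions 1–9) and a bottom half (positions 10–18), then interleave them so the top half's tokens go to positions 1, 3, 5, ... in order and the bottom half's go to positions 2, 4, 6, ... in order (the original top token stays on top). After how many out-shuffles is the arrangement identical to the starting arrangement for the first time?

The out-shuffle permutes the 18 positions with cycle lengths [1, 1, 8, 8].
Every token is home exactly when every cycle has completed a whole number of laps, i.e. after lcm(1, 8) = 8 out-shuffles.

8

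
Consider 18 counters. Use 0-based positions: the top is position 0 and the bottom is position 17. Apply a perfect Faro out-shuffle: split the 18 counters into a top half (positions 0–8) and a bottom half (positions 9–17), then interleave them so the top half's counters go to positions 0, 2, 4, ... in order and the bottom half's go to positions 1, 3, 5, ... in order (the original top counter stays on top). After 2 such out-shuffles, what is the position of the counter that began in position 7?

Track the counter's position through each out-shuffle:
7 → 14 → 11

11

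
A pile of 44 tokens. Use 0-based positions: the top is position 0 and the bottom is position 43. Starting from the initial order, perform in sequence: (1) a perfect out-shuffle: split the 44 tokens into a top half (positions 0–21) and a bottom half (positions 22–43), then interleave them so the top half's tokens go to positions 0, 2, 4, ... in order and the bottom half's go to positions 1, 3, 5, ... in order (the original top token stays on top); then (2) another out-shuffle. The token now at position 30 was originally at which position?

Undo the operations in reverse order, starting from position 30:
  undo op 2 (out-shuffle, from top half): 30 ← 15
  undo op 1 (out-shuffle, from bottom half): 15 ← 29
So the token at position 30 came from original position 29.

29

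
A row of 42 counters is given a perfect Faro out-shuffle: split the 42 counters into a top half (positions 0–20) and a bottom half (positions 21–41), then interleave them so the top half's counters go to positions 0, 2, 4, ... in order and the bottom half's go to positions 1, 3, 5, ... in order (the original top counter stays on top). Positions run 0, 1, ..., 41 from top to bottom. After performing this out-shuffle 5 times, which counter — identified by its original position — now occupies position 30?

Work backwards from position 30, undoing one out-shuffle at a time:
30 ← 15 ← 28 ← 14 ← 7 ← 24
So the counter now at position 30 started at position 24.

24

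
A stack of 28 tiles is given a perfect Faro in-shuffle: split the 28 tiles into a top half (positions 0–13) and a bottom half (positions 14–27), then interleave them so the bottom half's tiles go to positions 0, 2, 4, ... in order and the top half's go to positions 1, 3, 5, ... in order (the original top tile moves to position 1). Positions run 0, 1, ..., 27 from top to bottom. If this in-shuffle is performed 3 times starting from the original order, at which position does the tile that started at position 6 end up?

26

Track the tile's position through each in-shuffle:
6 → 13 → 27 → 26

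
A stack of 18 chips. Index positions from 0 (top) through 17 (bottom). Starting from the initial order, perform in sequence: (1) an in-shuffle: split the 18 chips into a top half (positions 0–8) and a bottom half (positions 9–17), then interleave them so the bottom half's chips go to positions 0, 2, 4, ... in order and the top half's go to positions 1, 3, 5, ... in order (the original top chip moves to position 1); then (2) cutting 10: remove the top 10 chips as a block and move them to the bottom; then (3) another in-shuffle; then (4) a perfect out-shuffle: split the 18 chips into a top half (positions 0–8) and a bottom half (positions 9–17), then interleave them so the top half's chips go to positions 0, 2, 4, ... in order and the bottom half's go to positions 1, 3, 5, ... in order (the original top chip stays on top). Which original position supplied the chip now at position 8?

Undo the operations in reverse order, starting from position 8:
  undo op 4 (out-shuffle, from top half): 8 ← 4
  undo op 3 (in-shuffle, from bottom half): 4 ← 11
  undo op 2 (cut 10): 11 ← 3
  undo op 1 (in-shuffle, from top half): 3 ← 1
So the chip at position 8 came from original position 1.

1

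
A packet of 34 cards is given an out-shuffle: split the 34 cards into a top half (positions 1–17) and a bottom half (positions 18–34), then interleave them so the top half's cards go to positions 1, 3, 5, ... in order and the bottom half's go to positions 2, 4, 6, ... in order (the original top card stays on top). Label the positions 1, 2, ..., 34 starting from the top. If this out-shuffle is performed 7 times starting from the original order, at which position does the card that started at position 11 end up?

27

Track the card's position through each out-shuffle:
11 → 21 → 8 → 15 → 29 → 24 → 14 → 27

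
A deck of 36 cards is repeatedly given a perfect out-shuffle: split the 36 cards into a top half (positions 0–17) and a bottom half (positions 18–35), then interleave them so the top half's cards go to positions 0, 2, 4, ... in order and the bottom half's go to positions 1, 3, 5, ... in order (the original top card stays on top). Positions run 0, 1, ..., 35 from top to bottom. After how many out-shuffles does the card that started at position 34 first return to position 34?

Follow position 34 under repeated out-shuffles:
34 → 33 → 31 → 27 → 19 → 3 → 6 → 12 → 24 → 13 → 26 → 17 → 34
It first returns after 12 out-shuffles.

12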